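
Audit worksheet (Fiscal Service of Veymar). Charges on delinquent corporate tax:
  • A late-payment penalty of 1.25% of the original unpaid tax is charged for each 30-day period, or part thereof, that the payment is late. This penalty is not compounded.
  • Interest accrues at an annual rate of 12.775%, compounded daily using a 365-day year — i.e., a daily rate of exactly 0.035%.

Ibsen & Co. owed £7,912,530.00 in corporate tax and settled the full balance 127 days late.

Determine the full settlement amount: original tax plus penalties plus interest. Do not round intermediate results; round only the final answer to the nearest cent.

Penalty periods: ⌈127/30⌉ = 5; penalty = 5 × 1.25% × £7,912,530.00 = £494,533.13…
Interest: £7,912,530.00 × ((1 + 0.00035)^127 − 1) = £7,912,530.00 × 0.04544457… = £359,581.5423…
Total = £7,912,530.00 + £494,533.1250 + £359,581.5423… = £8,766,644.67

£8,766,644.67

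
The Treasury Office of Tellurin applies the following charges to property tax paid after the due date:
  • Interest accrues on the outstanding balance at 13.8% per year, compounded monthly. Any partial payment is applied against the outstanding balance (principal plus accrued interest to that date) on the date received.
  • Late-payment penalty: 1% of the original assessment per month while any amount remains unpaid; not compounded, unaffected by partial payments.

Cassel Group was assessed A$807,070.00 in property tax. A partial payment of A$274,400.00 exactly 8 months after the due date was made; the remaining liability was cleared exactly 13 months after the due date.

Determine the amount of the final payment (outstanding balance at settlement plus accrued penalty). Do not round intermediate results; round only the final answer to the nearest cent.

Monthly rate = 13.8% ÷ 12 = 1.15%
Balance at month 8: A$807,070.0000 × (1 + 0.0115)^8 = A$884,378.7548…
After A$274,400.00 payment: A$884,378.7548… − A$274,400.00 = A$609,978.7548…
Balance at month 13: A$609,978.7548… × (1 + 0.0115)^5 = A$645,868.5606…
Penalty: 13 × 1% × A$807,070.00 = A$104,919.10
Final settlement = outstanding balance + penalty = A$645,868.5606… + A$104,919.10 = A$750,787.66

A$750,787.66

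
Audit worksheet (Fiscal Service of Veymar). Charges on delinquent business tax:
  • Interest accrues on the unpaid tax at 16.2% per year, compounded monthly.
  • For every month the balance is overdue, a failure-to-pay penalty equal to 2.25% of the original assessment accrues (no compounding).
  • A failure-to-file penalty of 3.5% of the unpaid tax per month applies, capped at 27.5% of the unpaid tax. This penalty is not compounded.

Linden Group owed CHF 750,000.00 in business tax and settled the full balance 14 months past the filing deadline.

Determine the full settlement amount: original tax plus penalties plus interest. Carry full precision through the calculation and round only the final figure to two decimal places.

CHF 1,347,385.87

Failure-to-file: 14 × 3.5% × CHF 750,000.00 = CHF 367,500.00, capped at 27.5% × CHF 750,000.00 = CHF 206,250.00
Failure-to-pay penalty: 14 × 2.25% × CHF 750,000.00 = CHF 236,250.00
Interest (16.2%/yr ÷ 12 = 1.35%/month): CHF 750,000.00 × ((1 + 0.0135)^14 − 1) = CHF 154,885.8682…
Total = CHF 750,000.00 + CHF 442,500.0000 + CHF 154,885.8682… = CHF 1,347,385.87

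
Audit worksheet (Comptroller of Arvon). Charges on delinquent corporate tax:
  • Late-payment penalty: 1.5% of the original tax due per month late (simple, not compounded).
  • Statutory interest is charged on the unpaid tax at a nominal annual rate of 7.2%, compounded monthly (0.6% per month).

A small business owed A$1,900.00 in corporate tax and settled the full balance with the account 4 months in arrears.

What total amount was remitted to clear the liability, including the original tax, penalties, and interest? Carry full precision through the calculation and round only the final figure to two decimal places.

Late-payment penalty: 4 × 1.5% × A$1,900.00 = A$114.00
Interest: A$1,900.00 × ((1 + 0.006)^4 − 1) = A$1,900.00 × 0.0242169… = A$46.0120…
Total = A$1,900.00 + A$114.0000 + A$46.0120… = A$2,060.01

A$2,060.01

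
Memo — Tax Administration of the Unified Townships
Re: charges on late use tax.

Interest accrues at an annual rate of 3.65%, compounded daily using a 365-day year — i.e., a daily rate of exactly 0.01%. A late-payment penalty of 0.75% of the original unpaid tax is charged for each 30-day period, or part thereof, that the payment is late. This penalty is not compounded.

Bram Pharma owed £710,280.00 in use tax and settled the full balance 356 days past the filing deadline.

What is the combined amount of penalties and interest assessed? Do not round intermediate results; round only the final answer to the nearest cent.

£89,665.34

Penalty periods: ⌈356/30⌉ = 12; penalty = 12 × 0.75% × £710,280.00 = £63,925.20
Interest: £710,280.00 × ((1 + 0.0001)^356 − 1) = £710,280.00 × 0.03623942… = £25,740.1371…
Penalties + interest = £63,925.2000 + £25,740.1371… = £89,665.34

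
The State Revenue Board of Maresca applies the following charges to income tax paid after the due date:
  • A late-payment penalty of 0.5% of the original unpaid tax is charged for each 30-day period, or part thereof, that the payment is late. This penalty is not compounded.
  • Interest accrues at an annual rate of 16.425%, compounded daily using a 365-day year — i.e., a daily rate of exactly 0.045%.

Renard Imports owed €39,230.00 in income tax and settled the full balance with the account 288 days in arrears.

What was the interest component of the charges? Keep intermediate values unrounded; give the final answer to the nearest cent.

€5,427.07

Interest: €39,230.00 × ((1 + 0.00045)^288 − 1) = €39,230.00 × 0.13833976… = €5,427.0687…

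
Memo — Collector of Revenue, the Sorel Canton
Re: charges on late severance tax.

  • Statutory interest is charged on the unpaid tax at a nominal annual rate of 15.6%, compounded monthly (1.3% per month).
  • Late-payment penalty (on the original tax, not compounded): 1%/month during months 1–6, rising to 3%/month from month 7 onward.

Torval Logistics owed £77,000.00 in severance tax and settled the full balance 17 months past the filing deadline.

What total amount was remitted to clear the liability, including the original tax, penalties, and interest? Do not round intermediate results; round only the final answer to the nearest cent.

£125,937.22

Penalty, months 1–6: 6 × 1% × £77,000.00 = £4,620.00
Penalty, months 7–17: 11 × 3% × £77,000.00 = £25,410.00
Interest: £77,000.00 × ((1 + 0.013)^17 − 1) = £77,000.00 × 0.2455483… = £18,907.2186…
Total = £77,000.00 + £30,030.0000 + £18,907.2186… = £125,937.22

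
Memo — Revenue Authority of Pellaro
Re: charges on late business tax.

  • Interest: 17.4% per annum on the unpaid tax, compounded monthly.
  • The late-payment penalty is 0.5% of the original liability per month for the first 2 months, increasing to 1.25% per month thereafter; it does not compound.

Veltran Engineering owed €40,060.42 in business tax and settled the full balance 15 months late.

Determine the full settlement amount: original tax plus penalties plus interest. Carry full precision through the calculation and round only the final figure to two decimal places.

€56,626.43

Penalty, months 1–2: 2 × 0.5% × €40,060.42 = €400.60…
Penalty, months 3–15: 13 × 1.25% × €40,060.42 = €6,509.82…
Interest (17.4%/yr ÷ 12 = 1.45%/month): €40,060.42 × ((1 + 0.0145)^15 − 1) = €9,655.5902…
Total = €40,060.42 + €6,910.4225… + €9,655.5902… = €56,626.43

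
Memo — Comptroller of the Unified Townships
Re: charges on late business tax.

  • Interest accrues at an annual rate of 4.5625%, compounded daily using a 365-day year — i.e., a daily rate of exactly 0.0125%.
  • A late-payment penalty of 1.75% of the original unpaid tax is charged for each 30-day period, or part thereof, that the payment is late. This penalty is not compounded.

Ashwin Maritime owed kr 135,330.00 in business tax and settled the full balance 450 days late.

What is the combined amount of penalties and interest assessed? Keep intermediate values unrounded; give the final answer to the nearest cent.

kr 43,354.10

Penalty periods: ⌈450/30⌉ = 15; penalty = 15 × 1.75% × kr 135,330.00 = kr 35,524.13…
Interest: kr 135,330.00 × ((1 + 0.000125)^450 − 1) = kr 135,330.00 × 0.05785840… = kr 7,829.9769…
Penalties + interest = kr 35,524.1250 + kr 7,829.9769… = kr 43,354.10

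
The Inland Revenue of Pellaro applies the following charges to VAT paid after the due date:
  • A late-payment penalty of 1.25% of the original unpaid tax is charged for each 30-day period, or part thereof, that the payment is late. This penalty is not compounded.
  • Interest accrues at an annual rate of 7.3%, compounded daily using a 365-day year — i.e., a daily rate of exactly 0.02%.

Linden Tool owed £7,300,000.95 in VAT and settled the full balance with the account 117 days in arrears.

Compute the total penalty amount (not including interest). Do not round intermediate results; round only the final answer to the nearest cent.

Penalty periods: ⌈117/30⌉ = 4; penalty = 4 × 1.25% × £7,300,000.95 = £365,000.05…

£365,000.05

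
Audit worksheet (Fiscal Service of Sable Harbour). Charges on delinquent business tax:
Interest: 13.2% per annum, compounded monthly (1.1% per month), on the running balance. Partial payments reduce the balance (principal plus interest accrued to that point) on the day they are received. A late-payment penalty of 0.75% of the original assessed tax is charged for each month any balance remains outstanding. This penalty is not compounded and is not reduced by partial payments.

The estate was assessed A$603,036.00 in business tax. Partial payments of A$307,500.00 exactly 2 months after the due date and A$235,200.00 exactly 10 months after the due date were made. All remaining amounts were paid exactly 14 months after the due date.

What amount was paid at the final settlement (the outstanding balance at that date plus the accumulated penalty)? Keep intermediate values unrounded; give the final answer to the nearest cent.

A$169,804.73

Balance at month 2: A$603,036.0000 × (1 + 0.011)^2 = A$616,375.7594…
After A$307,500.00 payment: A$616,375.7594… − A$307,500.00 = A$308,875.7594…
Balance at month 10: A$308,875.7594… × (1 + 0.011)^8 = A$337,126.6390…
After A$235,200.00 payment: A$337,126.6390… − A$235,200.00 = A$101,926.6390…
Balance at month 14: A$101,926.6390… × (1 + 0.011)^4 = A$106,485.9540…
Penalty: 14 × 0.75% × A$603,036.00 = A$63,318.78
Final settlement = outstanding balance + penalty = A$106,485.9540… + A$63,318.78 = A$169,804.73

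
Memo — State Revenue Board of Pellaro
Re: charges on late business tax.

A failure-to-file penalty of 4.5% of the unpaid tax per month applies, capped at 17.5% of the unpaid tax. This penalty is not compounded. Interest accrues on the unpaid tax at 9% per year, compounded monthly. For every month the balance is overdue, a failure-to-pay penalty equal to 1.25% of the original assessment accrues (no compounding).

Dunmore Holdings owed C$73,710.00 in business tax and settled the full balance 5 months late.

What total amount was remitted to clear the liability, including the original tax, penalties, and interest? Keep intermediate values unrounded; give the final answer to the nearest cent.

Failure-to-file: 5 × 4.5% × C$73,710.00 = C$16,584.75, capped at 17.5% × C$73,710.00 = C$12,899.25
Failure-to-pay penalty: 5 × 1.25% × C$73,710.00 = C$4,606.88…
Interest (9%/yr ÷ 12 = 0.75%/month): C$73,710.00 × ((1 + 0.0075)^5 − 1) = C$2,805.8990…
Total = C$73,710.00 + C$17,506.1250 + C$2,805.8990… = C$94,022.02

C$94,022.02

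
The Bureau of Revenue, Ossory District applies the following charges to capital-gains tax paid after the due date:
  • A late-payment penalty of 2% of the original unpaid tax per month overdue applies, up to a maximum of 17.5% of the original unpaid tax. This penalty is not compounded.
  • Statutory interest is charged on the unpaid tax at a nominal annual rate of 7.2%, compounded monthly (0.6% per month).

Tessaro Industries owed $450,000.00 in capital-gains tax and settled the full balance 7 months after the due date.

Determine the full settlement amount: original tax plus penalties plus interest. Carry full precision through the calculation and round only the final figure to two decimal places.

$532,243.62

Penalty: 7 × 2% × $450,000.00 = $63,000.00 (below the 17.5% cap of $78,750.00)
Interest: $450,000.00 × ((1 + 0.006)^7 − 1) = $450,000.00 × 0.0427636… = $19,243.6225…
Total = $450,000.00 + $63,000.0000 + $19,243.6225… = $532,243.62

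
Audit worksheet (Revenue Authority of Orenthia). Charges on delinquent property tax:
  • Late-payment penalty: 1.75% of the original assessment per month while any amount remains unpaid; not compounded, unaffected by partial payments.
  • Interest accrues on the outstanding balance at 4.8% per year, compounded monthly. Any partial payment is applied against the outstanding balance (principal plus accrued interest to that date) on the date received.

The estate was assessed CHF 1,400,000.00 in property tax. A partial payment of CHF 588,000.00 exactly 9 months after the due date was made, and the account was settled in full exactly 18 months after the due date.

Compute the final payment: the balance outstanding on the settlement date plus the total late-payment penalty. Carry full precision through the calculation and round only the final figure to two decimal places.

Monthly rate = 4.8% ÷ 12 = 0.4%
Balance at month 9: CHF 1,400,000.0000 × (1 + 0.004)^9 = CHF 1,451,213.9717…
After CHF 588,000.00 payment: CHF 1,451,213.9717… − CHF 588,000.00 = CHF 863,213.9717…
Balance at month 18: CHF 863,213.9717… × (1 + 0.004)^9 = CHF 894,791.5546…
Penalty: 18 × 1.75% × CHF 1,400,000.00 = CHF 441,000.00
Final settlement = outstanding balance + penalty = CHF 894,791.5546… + CHF 441,000.00 = CHF 1,335,791.55

CHF 1,335,791.55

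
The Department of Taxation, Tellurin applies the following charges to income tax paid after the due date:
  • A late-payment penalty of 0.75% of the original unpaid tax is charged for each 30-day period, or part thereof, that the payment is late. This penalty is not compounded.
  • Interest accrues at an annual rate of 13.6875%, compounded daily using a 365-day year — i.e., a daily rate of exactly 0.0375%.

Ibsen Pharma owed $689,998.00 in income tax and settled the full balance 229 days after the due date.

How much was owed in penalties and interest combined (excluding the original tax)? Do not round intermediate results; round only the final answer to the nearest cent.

$103,259.97

Penalty periods: ⌈229/30⌉ = 8; penalty = 8 × 0.75% × $689,998.00 = $41,399.88
Interest: $689,998.00 × ((1 + 0.000375)^229 − 1) = $689,998.00 × 0.08965257… = $61,860.0941…
Penalties + interest = $41,399.8800 + $61,860.0941… = $103,259.97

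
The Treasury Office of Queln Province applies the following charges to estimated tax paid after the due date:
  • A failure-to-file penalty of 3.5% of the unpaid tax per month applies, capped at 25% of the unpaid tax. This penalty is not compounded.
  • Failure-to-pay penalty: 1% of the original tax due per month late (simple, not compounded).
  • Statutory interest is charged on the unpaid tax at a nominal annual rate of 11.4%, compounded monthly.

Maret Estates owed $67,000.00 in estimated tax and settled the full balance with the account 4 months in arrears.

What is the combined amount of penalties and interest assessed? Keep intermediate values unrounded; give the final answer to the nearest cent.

Failure-to-file: 4 × 3.5% × $67,000.00 = $9,380.00 (under the 25% cap)
Failure-to-pay penalty: 4 × 1% × $67,000.00 = $2,680.00
Interest (11.4%/yr ÷ 12 = 0.95%/month): $67,000.00 × ((1 + 0.0095)^4 − 1) = $2,582.5108…
Penalties + interest = $12,060.0000 + $2,582.5108… = $14,642.51

$14,642.51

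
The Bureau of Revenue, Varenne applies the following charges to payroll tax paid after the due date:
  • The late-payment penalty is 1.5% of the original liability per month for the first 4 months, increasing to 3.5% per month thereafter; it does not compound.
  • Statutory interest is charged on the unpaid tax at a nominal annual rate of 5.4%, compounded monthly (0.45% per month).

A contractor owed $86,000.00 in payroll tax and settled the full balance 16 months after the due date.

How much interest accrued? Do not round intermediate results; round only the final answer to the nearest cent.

Interest: $86,000.00 × ((1 + 0.0045)^16 − 1) = $86,000.00 × 0.0744818… = $6,405.4335…

$6,405.43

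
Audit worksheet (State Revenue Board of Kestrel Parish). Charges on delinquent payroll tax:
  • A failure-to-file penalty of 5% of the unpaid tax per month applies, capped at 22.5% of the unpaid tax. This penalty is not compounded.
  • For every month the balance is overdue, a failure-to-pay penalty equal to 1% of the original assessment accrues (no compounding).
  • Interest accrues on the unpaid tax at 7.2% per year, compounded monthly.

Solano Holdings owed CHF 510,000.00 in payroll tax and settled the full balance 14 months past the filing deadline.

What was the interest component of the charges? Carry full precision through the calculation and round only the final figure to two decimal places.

CHF 44,551.53

Interest (7.2%/yr ÷ 12 = 0.6%/month): CHF 510,000.00 × ((1 + 0.006)^14 − 1) = CHF 44,551.5279…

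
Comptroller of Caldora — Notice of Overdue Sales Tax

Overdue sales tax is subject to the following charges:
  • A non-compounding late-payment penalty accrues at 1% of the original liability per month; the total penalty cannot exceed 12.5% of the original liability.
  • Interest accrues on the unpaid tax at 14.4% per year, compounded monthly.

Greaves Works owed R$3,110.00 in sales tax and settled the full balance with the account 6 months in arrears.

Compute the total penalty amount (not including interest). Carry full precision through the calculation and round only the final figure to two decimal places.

Penalty: 6 × 1% × R$3,110.00 = R$186.60 (below the 12.5% cap of R$388.75)

R$186.60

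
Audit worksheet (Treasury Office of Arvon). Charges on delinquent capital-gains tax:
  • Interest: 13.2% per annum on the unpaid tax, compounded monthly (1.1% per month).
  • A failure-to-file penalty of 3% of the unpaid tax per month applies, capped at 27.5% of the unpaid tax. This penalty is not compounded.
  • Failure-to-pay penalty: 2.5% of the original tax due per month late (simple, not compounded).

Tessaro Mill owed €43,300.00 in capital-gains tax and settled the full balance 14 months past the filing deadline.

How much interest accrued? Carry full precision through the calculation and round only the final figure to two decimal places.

€7,166.60

Interest: €43,300.00 × ((1 + 0.011)^14 − 1) = €43,300.00 × 0.1655105… = €7,166.6032…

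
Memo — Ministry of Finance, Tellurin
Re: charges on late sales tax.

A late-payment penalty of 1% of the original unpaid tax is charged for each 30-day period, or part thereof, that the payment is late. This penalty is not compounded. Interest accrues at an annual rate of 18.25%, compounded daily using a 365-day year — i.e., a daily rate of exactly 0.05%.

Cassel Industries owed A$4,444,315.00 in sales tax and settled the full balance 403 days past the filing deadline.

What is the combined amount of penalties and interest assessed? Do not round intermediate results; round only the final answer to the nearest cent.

A$1,614,062.49

Penalty periods: ⌈403/30⌉ = 14; penalty = 14 × 1% × A$4,444,315.00 = A$622,204.10
Interest: A$4,444,315.00 × ((1 + 0.0005)^403 − 1) = A$4,444,315.00 × 0.22317464… = A$991,858.3940…
Penalties + interest = A$622,204.1000 + A$991,858.3940… = A$1,614,062.49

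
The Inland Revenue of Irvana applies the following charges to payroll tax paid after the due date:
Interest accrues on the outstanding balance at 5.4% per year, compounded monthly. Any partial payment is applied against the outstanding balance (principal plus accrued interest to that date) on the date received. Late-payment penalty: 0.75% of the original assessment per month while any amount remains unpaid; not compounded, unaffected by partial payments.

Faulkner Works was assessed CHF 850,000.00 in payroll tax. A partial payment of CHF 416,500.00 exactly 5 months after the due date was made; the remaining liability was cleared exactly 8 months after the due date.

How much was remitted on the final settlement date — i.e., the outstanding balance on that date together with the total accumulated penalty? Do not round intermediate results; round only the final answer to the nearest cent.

Monthly rate = 5.4% ÷ 12 = 0.45%
Balance at month 5: CHF 850,000.0000 × (1 + 0.0045)^5 = CHF 869,297.9013…
After CHF 416,500.00 payment: CHF 869,297.9013… − CHF 416,500.00 = CHF 452,797.9013…
Balance at month 8: CHF 452,797.9013… × (1 + 0.0045)^3 = CHF 458,938.2217…
Penalty: 8 × 0.75% × CHF 850,000.00 = CHF 51,000.00
Final settlement = outstanding balance + penalty = CHF 458,938.2217… + CHF 51,000.00 = CHF 509,938.22

CHF 509,938.22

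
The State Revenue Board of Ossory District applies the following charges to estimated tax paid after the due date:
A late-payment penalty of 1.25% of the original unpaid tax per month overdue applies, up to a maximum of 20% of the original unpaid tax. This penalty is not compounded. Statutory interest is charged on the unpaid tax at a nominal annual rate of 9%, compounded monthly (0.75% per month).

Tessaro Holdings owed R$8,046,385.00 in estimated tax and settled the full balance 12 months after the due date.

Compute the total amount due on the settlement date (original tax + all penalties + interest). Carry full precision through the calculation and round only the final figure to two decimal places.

Penalty: 12 × 1.25% × R$8,046,385.00 = R$1,206,957.75 (below the 20% cap of R$1,609,277.00)
Interest: R$8,046,385.00 × ((1 + 0.0075)^12 − 1) = R$8,046,385.00 × 0.0938069… = R$754,806.4143…
Total = R$8,046,385.00 + R$1,206,957.7500 + R$754,806.4143… = R$10,008,149.16

R$10,008,149.16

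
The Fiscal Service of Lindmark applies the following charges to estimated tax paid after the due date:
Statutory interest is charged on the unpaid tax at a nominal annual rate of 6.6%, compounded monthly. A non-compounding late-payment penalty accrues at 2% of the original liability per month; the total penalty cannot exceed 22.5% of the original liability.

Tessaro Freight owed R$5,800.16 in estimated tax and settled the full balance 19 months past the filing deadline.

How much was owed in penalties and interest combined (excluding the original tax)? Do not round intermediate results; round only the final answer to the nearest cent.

R$1,942.11

Penalty (uncapped): 19 × 2% × R$5,800.16 = R$2,204.06…; cap = 22.5% × R$5,800.16 = R$1,305.04… → penalty = R$1,305.04…
Interest (6.6%/yr ÷ 12 = 0.55%/month): R$5,800.16 × ((1 + 0.0055)^19 − 1) = R$637.0755…
Penalties + interest = R$1,305.0360 + R$637.0755… = R$1,942.11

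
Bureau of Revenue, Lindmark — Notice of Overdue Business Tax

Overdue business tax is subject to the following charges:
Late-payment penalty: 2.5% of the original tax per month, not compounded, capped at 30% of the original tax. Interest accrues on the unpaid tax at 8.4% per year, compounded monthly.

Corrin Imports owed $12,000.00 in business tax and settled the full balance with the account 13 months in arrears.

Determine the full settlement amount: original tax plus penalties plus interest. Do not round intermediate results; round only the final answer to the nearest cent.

$16,739.06

Penalty (uncapped): 13 × 2.5% × $12,000.00 = $3,900.00; cap = 30% × $12,000.00 = $3,600.00 → penalty = $3,600.00
Interest (8.4%/yr ÷ 12 = 0.7%/month): $12,000.00 × ((1 + 0.007)^13 − 1) = $1,139.0620…
Total = $12,000.00 + $3,600.0000 + $1,139.0620… = $16,739.06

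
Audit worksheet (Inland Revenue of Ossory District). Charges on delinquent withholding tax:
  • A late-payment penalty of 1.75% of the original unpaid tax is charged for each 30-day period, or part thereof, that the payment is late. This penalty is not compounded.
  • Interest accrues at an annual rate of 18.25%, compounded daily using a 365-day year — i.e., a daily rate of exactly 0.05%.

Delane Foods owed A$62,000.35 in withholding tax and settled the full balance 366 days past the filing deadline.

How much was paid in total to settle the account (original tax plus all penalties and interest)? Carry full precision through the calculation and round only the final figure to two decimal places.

A$88,552.59

Penalty periods: ⌈366/30⌉ = 13; penalty = 13 × 1.75% × A$62,000.35 = A$14,105.08…
Interest: A$62,000.35 × ((1 + 0.0005)^366 − 1) = A$62,000.35 × 0.20075949… = A$12,447.1587…
Total = A$62,000.35 + A$14,105.0796… + A$12,447.1587… = A$88,552.59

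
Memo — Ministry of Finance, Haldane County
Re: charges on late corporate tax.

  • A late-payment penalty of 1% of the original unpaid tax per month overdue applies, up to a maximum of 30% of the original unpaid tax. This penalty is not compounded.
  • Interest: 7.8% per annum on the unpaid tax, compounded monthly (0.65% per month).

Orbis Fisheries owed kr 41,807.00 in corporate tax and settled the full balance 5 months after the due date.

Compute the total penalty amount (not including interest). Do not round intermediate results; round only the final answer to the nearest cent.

Penalty: 5 × 1% × kr 41,807.00 = kr 2,090.35 (below the 30% cap of kr 12,542.10)

kr 2,090.35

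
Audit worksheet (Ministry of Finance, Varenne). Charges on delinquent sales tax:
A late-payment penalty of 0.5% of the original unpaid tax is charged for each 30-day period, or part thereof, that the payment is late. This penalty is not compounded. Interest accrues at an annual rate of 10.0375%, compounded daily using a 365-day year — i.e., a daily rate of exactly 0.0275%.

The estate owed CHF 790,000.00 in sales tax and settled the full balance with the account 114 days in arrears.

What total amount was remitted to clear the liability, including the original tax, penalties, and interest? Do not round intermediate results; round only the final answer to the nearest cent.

CHF 830,955.29

Penalty periods: ⌈114/30⌉ = 4; penalty = 4 × 0.5% × CHF 790,000.00 = CHF 15,800.00
Interest: CHF 790,000.00 × ((1 + 0.000275)^114 − 1) = CHF 790,000.00 × 0.03184214… = CHF 25,155.2905…
Total = CHF 790,000.00 + CHF 15,800.0000 + CHF 25,155.2905… = CHF 830,955.29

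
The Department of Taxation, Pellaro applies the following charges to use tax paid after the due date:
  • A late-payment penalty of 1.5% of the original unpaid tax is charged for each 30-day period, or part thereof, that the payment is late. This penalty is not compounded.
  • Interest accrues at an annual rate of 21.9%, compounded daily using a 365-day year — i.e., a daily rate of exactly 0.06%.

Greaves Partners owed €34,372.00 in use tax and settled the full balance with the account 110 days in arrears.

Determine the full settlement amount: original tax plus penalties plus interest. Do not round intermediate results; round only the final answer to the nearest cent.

Penalty periods: ⌈110/30⌉ = 4; penalty = 4 × 1.5% × €34,372.00 = €2,062.32
Interest: €34,372.00 × ((1 + 0.0006)^110 − 1) = €34,372.00 × 0.06820557… = €2,344.3620…
Total = €34,372.00 + €2,062.3200 + €2,344.3620… = €38,778.68

€38,778.68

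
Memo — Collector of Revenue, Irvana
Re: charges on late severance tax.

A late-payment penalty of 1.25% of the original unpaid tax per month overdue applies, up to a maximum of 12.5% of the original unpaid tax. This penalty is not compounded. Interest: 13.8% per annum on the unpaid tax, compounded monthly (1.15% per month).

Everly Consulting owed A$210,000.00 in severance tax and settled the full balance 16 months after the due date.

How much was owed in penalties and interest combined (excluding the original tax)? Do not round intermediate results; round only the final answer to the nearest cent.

Penalty (uncapped): 16 × 1.25% × A$210,000.00 = A$42,000.00; cap = 12.5% × A$210,000.00 = A$26,250.00 → penalty = A$26,250.00
Interest: A$210,000.00 × ((1 + 0.0115)^16 − 1) = A$210,000.00 × 0.2007544… = A$42,158.4281…
Penalties + interest = A$26,250.0000 + A$42,158.4281… = A$68,408.43

A$68,408.43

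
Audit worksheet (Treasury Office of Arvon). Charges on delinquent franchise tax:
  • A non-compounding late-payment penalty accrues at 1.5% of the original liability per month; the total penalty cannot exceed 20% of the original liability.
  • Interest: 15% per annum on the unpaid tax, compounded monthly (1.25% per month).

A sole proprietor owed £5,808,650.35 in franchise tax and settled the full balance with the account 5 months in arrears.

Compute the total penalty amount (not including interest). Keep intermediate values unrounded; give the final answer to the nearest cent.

Penalty: 5 × 1.5% × £5,808,650.35 = £435,648.78… (below the 20% cap of £1,161,730.07)

£435,648.78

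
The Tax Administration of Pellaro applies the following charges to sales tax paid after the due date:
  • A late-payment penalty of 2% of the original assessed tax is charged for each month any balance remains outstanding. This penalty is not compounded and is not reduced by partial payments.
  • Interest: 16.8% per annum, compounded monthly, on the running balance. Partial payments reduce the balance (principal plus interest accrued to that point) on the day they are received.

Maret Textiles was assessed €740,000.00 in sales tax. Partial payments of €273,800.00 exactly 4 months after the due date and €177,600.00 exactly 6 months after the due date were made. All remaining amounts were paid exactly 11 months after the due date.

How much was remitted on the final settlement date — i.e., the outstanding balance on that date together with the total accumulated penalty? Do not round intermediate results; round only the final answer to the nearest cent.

€532,910.78

Monthly rate = 16.8% ÷ 12 = 1.4%
Balance at month 4: €740,000.0000 × (1 + 0.014)^4 = €782,318.3907…
After €273,800.00 payment: €782,318.3907… − €273,800.00 = €508,518.3907…
Balance at month 6: €508,518.3907… × (1 + 0.014)^2 = €522,856.5752…
After €177,600.00 payment: €522,856.5752… − €177,600.00 = €345,256.5752…
Balance at month 11: €345,256.5752… × (1 + 0.014)^5 = €370,110.7787…
Penalty: 11 × 2% × €740,000.00 = €162,800.00
Final settlement = outstanding balance + penalty = €370,110.7787… + €162,800.00 = €532,910.78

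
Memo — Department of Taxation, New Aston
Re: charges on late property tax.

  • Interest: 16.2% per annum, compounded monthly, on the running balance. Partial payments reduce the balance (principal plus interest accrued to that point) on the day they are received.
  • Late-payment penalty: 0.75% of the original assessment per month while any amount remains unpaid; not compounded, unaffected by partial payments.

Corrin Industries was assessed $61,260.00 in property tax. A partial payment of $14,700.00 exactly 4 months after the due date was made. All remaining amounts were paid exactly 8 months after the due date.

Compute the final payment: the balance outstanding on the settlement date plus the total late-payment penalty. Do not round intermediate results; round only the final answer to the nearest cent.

Monthly rate = 16.2% ÷ 12 = 1.35%
Balance at month 4: $61,260.0000 × (1 + 0.0135)^4 = $64,635.6327…
After $14,700.00 payment: $64,635.6327… − $14,700.00 = $49,935.6327…
Balance at month 8: $49,935.6327… × (1 + 0.0135)^4 = $52,687.2546…
Penalty: 8 × 0.75% × $61,260.00 = $3,675.60
Final settlement = outstanding balance + penalty = $52,687.2546… + $3,675.60 = $56,362.85

$56,362.85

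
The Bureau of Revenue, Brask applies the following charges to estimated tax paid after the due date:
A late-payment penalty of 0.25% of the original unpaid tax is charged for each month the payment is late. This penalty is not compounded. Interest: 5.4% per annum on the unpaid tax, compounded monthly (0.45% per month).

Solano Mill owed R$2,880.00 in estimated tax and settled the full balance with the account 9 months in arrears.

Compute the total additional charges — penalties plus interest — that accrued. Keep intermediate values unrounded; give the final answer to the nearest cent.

Late-payment penalty = 0.25% × R$2,880.00 × 9 mo = R$64.80
Interest: R$2,880.00 × ((1 + 0.0045)^9 − 1) = R$2,880.00 × 0.0412367… = R$118.7617…
Penalties + interest = R$64.8000 + R$118.7617… = R$183.56

R$183.56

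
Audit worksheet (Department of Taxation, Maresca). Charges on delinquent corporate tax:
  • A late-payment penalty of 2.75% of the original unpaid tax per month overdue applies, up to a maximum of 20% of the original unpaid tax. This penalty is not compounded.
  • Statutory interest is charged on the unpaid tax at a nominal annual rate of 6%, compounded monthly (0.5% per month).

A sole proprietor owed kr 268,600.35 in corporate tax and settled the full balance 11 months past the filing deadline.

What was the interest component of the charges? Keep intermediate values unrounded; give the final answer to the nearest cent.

Interest: kr 268,600.35 × ((1 + 0.005)^11 − 1) = kr 268,600.35 × 0.0563958… = kr 15,147.9404…

kr 15,147.94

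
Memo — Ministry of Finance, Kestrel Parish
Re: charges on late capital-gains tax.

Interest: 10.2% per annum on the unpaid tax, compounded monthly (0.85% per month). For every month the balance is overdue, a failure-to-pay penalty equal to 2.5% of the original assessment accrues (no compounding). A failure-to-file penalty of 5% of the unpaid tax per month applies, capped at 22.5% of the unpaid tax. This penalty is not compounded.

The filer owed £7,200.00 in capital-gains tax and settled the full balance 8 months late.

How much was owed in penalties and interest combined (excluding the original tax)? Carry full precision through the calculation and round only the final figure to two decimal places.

Failure-to-file: 8 × 5% × £7,200.00 = £2,880.00, capped at 22.5% × £7,200.00 = £1,620.00
Failure-to-pay penalty = 2.5% × £7,200.00 × 8 mo = £1,440.00
Interest: £7,200.00 × ((1 + 0.0085)^8 − 1) = £7,200.00 × 0.0700578… = £504.4159…
Penalties + interest = £3,060.0000 + £504.4159… = £3,564.42

£3,564.42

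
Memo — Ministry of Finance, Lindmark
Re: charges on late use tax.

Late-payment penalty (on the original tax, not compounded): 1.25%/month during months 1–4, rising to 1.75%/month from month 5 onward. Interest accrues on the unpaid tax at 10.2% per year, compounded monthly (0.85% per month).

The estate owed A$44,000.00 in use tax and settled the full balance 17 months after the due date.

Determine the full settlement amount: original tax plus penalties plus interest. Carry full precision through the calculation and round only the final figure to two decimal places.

A$63,019.28

Penalty, months 1–4: 4 × 1.25% × A$44,000.00 = A$2,200.00
Penalty, months 5–17: 13 × 1.75% × A$44,000.00 = A$10,010.00
Interest: A$44,000.00 × ((1 + 0.0085)^17 − 1) = A$44,000.00 × 0.1547563… = A$6,809.2776…
Total = A$44,000.00 + A$12,210.0000 + A$6,809.2776… = A$63,019.28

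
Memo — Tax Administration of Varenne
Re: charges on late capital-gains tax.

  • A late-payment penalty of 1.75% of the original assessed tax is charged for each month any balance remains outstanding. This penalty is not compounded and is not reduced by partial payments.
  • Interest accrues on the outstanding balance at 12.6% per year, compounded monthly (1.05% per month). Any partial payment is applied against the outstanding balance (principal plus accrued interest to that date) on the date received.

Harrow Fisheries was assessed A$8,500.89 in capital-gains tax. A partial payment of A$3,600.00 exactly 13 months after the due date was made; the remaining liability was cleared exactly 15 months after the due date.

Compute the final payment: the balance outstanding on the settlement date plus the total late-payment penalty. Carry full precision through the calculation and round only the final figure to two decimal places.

A$8,498.30

Balance at month 13: A$8,500.8900 × (1 + 0.0105)^13 = A$9,737.2547…
After A$3,600.00 payment: A$9,737.2547… − A$3,600.00 = A$6,137.2547…
Balance at month 15: A$6,137.2547… × (1 + 0.0105)^2 = A$6,266.8136…
Penalty: 15 × 1.75% × A$8,500.89 = A$2,231.48…
Final settlement = outstanding balance + penalty = A$6,266.8136… + A$2,231.48… = A$8,498.30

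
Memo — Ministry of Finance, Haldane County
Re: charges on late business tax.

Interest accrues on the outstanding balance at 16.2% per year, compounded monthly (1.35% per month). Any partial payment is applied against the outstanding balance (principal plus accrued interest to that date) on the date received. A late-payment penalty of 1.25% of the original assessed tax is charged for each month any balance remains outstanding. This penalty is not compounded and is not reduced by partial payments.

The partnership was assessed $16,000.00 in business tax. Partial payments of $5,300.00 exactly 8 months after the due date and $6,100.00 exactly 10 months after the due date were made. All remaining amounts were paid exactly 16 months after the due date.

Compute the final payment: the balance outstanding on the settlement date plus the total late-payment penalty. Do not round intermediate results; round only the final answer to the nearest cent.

$10,517.70

Balance at month 8: $16,000.0000 × (1 + 0.0135)^8 = $17,811.8901…
After $5,300.00 payment: $17,811.8901… − $5,300.00 = $12,511.8901…
Balance at month 10: $12,511.8901… × (1 + 0.0135)^2 = $12,851.9914…
After $6,100.00 payment: $12,851.9914… − $6,100.00 = $6,751.9914…
Balance at month 16: $6,751.9914… × (1 + 0.0135)^6 = $7,317.6966…
Penalty: 16 × 1.25% × $16,000.00 = $3,200.00
Final settlement = outstanding balance + penalty = $7,317.6966… + $3,200.00 = $10,517.70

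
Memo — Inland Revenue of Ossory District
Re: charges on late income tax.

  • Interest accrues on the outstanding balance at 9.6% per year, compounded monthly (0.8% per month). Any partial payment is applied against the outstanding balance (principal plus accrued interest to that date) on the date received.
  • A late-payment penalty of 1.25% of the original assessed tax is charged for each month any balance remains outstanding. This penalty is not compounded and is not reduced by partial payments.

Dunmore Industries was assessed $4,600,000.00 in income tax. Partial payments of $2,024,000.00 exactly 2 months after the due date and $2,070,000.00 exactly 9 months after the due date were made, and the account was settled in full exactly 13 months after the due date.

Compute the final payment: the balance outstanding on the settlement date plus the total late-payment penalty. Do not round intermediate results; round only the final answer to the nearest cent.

Balance at month 2: $4,600,000.0000 × (1 + 0.008)^2 = $4,673,894.4000
After $2,024,000.00 payment: $4,673,894.4000 − $2,024,000.00 = $2,649,894.4000
Balance at month 9: $2,649,894.4000 × (1 + 0.008)^7 = $2,801,897.8123…
After $2,070,000.00 payment: $2,801,897.8123… − $2,070,000.00 = $731,897.8123…
Balance at month 13: $731,897.8123… × (1 + 0.008)^4 = $755,601.0930…
Penalty: 13 × 1.25% × $4,600,000.00 = $747,500.00
Final settlement = outstanding balance + penalty = $755,601.0930… + $747,500.00 = $1,503,101.09

$1,503,101.09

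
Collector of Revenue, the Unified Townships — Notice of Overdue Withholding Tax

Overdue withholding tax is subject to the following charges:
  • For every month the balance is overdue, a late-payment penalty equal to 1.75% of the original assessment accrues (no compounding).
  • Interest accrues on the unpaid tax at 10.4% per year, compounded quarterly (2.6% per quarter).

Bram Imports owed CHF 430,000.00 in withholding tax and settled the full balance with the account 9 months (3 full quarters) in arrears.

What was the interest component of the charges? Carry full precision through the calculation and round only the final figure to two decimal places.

Interest: CHF 430,000.00 × ((1 + 0.026)^3 − 1) = CHF 430,000.00 × 0.0800456… = CHF 34,419.5977…

CHF 34,419.60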